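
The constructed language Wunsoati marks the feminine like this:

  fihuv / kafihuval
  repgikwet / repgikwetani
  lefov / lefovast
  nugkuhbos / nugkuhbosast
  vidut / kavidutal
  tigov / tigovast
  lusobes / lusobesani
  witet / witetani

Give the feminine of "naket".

vidut and witet both end in -t yet inflect differently (kavidutal, witetani), so the final letter is not what conditions the rule; the last vowel is.
"naket" has last vowel 'e'. The stems whose last vowel is 'e' (witet → witetani, lusobes → lusobesani, repgikwet → repgikwetani) add -ani.
So naket → naketani.

naketani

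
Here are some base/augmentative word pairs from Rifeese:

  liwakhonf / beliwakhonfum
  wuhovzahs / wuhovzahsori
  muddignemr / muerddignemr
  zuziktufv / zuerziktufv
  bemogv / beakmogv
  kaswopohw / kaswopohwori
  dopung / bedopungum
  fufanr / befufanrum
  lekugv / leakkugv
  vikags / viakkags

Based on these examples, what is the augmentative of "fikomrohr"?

fikomrohrori

"fikomrohr" has second-to-last letter 'h'. The stems whose second-to-last letter is 'h' (wuhovzahs → wuhovzahsori, kaswopohw → kaswopohwori) add -ori.
The other patterns: stems whose second-to-last letter is 'g' insert -ak- after the first vowel; stems whose second-to-last letter is 'n' add be- … -um around the stem; stems whose second-to-last letter is 'f' or 'm' insert -er- after the first vowel.
So fikomrohr → fikomrohrori.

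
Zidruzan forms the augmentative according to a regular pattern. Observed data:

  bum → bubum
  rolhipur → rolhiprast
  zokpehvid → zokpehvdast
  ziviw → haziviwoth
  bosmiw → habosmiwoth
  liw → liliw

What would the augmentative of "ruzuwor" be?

ruzuwrast

liw and bosmiw both end in -w yet inflect differently (liliw, habosmiwoth), so the final letter is not what conditions the rule; the number of vowels is.
"ruzuwor" has 3 vowels. The stems with 3 vowels (zokpehvid → zokpehvdast, rolhipur → rolhiprast) delete the last vowel and add -ast.
So ruzuwor → ruzuwrast.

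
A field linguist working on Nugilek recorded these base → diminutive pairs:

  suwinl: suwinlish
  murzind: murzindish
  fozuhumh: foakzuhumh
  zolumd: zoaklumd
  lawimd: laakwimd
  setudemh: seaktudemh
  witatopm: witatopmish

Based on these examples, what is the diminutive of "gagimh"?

lawimd and murzind both end in -d yet inflect differently (laakwimd, murzindish), so the final letter is not what conditions the rule; the second-to-last letter is.
"gagimh" has second-to-last letter 'm'. The stems whose second-to-last letter is 'm' (setudemh → seaktudemh, fozuhumh → foakzuhumh, lawimd → laakwimd) insert -ak- after the first vowel.
The other pattern: stems whose second-to-last letter is 'n' or 'p' add -ish.
So gagimh → gaakgimh.

gaakgimh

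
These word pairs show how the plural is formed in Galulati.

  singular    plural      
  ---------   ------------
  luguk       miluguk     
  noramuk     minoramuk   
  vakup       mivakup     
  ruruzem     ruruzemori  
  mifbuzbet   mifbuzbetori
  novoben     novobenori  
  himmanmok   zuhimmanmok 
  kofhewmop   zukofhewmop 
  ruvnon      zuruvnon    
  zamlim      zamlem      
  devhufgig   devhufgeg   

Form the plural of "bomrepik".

bomrepek

"bomrepik" has last vowel 'i'. The stems whose last vowel is 'i' (zamlim → zamlem, devhufgig → devhufgeg) change the last vowel to 'e'.
The other patterns: stems whose last vowel is 'u' add the prefix mi-; stems whose last vowel is 'e' add -ori; stems whose last vowel is 'o' add the prefix zu-.
So bomrepik → bomrepek.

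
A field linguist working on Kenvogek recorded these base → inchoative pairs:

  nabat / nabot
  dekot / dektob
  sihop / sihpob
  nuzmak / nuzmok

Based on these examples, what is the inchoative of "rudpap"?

"rudpap" has last vowel 'a'. The stems whose last vowel is 'a' (nuzmak → nuzmok, nabat → nabot) change the last vowel to 'o'.
The other pattern: stems whose last vowel is 'o' delete the last vowel and add -ob.
So rudpap → rudpop.

rudpop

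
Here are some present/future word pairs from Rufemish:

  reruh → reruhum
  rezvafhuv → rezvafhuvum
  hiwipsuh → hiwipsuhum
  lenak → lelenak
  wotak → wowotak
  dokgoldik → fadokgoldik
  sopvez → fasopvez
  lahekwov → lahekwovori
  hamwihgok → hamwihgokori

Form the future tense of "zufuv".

lenak and dokgoldik both end in -k yet inflect differently (lelenak, fadokgoldik), so the final letter is not what conditions the rule; the last vowel is.
"zufuv" has last vowel 'u'. The stems whose last vowel is 'u' (reruh → reruhum, rezvafhuv → rezvafhuvum, hiwipsuh → hiwipsuhum) add -um.
The other patterns: stems whose last vowel is 'a' repeat the first consonant+vowel as a prefix; stems whose last vowel is 'e' or 'i' add the prefix fa-; stems whose last vowel is 'o' add -ori.
So zufuv → zufuvum.

zufuvum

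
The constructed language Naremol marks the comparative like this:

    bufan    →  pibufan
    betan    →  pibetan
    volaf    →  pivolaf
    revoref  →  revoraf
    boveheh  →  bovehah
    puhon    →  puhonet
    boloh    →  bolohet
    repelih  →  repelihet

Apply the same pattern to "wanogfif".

volaf and revoref both end in -f yet inflect differently (pivolaf, revoraf), so the final letter is not what conditions the rule; the last vowel is.
"wanogfif" has last vowel 'i'. The one such stem in the data (repelih → repelihet) adds -et, so the same rule applies.
The other patterns: stems whose last vowel is 'a' add the prefix pi-; stems whose last vowel is 'e' change the last vowel to 'a'.
So wanogfif → wanogfifet.

wanogfifet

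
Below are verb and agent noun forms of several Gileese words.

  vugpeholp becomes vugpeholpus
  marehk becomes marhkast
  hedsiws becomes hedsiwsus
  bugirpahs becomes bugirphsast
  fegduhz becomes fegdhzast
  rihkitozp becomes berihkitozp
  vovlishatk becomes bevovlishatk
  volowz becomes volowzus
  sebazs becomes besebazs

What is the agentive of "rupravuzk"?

fegduhz and volowz both end in -z yet inflect differently (fegdhzast, volowzus), so the final letter is not what conditions the rule; the second-to-last letter is.
"rupravuzk" has second-to-last letter 'z'. The stems whose second-to-last letter is 'z' (rihkitozp → berihkitozp, sebazs → besebazs) add the prefix be-.
The other patterns: stems whose second-to-last letter is 'h' delete the last vowel and add -ast; stems whose second-to-last letter is 'l' or 'w' add -us.
So rupravuzk → berupravuzk.

berupravuzk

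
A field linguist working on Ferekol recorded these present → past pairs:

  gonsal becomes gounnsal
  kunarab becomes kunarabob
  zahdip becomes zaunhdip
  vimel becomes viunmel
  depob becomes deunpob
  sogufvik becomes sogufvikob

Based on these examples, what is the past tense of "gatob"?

"gatob" has 2 vowels. The stems with 2 vowels (gonsal → gounnsal, zahdip → zaunhdip, depob → deunpob) insert -un- after the first vowel.
The other pattern: stems with 3 vowels add -ob.
So gatob → gauntob.

gauntob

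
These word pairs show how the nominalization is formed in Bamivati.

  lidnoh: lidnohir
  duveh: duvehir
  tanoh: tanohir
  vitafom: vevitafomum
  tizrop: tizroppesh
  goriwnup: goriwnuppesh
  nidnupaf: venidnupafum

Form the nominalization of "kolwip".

tizrop and tanoh both have last vowel 'o' yet inflect differently (tizroppesh, tanohir), so the last vowel is not what conditions the rule; the final letter is.
"kolwip" ends in -p. The stems ending in -p (tizrop → tizroppesh, goriwnup → goriwnuppesh) double the final consonant and add -esh.
So kolwip → kolwippesh.

kolwippesh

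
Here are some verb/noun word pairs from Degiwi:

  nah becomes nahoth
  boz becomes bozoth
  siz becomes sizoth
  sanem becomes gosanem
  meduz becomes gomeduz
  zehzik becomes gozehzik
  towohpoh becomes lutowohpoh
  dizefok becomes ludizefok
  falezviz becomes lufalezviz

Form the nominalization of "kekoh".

gokekoh

"kekoh" has 2 vowels. The stems with 2 vowels (sanem → gosanem, meduz → gomeduz, zehzik → gozehzik) add the prefix go-.
The other patterns: stems with 1 vowel add -oth; stems with 3 vowels add the prefix lu-.
So kekoh → gokekoh.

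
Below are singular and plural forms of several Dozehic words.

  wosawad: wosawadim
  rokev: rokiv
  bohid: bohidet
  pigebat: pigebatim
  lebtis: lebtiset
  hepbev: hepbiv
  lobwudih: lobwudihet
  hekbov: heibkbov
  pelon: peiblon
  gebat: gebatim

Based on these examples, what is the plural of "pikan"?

bohid and wosawad both end in -d yet inflect differently (bohidet, wosawadim), so the final letter is not what conditions the rule; the last vowel is.
"pikan" has last vowel 'a'. The stems whose last vowel is 'a' (gebat → gebatim, wosawad → wosawadim, pigebat → pigebatim) add -im.
So pikan → pikanim.

pikanim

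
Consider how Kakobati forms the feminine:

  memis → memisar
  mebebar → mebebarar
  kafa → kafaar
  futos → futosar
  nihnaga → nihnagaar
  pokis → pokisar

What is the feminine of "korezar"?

korezarar

Every pair shown (memis → memisar, mebebar → mebebarar, kafa → kafaar, …) follows the same rule: add -ar.
So korezar → korezarar.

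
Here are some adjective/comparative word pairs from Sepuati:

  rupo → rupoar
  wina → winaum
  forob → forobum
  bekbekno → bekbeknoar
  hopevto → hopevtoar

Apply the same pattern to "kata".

"kata" ends in -a. The one such stem in the data (wina → winaum) adds -um, so the same rule applies.
So kata → kataum.

kataum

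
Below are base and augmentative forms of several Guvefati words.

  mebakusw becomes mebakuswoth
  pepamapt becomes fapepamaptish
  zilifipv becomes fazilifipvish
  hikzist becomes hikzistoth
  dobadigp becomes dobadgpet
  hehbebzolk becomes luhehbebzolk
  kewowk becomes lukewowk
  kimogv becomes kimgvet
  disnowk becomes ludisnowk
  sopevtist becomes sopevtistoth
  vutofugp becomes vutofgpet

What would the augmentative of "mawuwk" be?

kimogv and zilifipv both end in -v yet inflect differently (kimgvet, fazilifipvish), so the final letter is not what conditions the rule; the second-to-last letter is.
"mawuwk" has second-to-last letter 'w'. The stems whose second-to-last letter is 'w' (kewowk → lukewowk, disnowk → ludisnowk) add the prefix lu-.
The other patterns: stems whose second-to-last letter is 's' add -oth; stems whose second-to-last letter is 'g' delete the last vowel and add -et; stems whose second-to-last letter is 'p' add fa- … -ish around the stem.
So mawuwk → lumawuwk.

lumawuwk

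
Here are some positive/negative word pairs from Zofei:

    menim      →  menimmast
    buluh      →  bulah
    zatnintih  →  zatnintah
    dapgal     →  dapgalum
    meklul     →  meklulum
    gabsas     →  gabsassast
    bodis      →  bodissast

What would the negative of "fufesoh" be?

"fufesoh" ends in -h. The stems ending in -h (buluh → bulah, zatnintih → zatnintah) change the last vowel to 'a'.
The other patterns: stems ending in -m or -s double the final consonant and add -ast; stems ending in -l add -um.
So fufesoh → fufesah.

fufesah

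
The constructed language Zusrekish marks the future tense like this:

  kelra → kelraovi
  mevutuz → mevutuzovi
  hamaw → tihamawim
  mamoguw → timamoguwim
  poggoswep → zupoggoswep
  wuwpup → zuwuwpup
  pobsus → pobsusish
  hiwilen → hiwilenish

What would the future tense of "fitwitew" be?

tifitwitewim

"fitwitew" ends in -w. The stems ending in -w (hamaw → tihamawim, mamoguw → timamoguwim) add ti- … -im around the stem.
So fitwitew → tifitwitewim.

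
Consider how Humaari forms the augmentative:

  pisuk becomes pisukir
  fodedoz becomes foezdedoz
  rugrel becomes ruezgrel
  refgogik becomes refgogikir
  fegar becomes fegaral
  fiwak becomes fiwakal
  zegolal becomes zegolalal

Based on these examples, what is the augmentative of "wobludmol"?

woezbludmol

refgogik and fiwak both end in -k yet inflect differently (refgogikir, fiwakal), so the final letter is not what conditions the rule; the last vowel is.
"wobludmol" has last vowel 'o'. The one such stem in the data (fodedoz → foezdedoz) inserts -ez- after the first vowel (as does rugrel), so the same rule applies.
The other patterns: stems whose last vowel is 'i' or 'u' add -ir; stems whose last vowel is 'a' add -al.
So wobludmol → woezbludmol.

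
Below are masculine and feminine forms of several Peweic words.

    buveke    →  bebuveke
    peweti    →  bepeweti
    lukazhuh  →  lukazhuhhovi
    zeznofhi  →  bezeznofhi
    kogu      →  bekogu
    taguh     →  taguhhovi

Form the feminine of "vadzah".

vadzahhovi

"vadzah" ends in a consonant. The stems ending in a consonant (taguh → taguhhovi, lukazhuh → lukazhuhhovi) double the final consonant and add -ovi.
The other pattern: stems ending in a vowel add the prefix be-.
So vadzah → vadzahhovi.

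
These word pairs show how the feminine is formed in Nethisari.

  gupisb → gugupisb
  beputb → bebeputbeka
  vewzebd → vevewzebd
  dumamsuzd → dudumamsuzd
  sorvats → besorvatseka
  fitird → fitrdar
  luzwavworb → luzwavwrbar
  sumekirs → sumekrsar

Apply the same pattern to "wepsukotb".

beputb and luzwavworb both end in -b yet inflect differently (bebeputbeka, luzwavwrbar), so the final letter is not what conditions the rule; the second-to-last letter is.
"wepsukotb" has second-to-last letter 't'. The stems whose second-to-last letter is 't' (beputb → bebeputbeka, sorvats → besorvatseka) add be- … -eka around the stem.
The other patterns: stems whose second-to-last letter is 'r' delete the last vowel and add -ar; stems whose second-to-last letter is 'b', 's' or 'z' repeat the first consonant+vowel as a prefix.
So wepsukotb → bewepsukotbeka.

bewepsukotbeka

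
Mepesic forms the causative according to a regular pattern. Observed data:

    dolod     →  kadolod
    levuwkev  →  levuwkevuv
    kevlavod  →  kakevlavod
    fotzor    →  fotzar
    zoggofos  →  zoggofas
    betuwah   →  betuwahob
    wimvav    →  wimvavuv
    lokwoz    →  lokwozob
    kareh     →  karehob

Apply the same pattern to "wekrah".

wekrahob

wimvav and betuwah both have last vowel 'a' yet inflect differently (wimvavuv, betuwahob), so the last vowel is not what conditions the rule; the final letter is.
"wekrah" ends in -h. The stems ending in -h (betuwah → betuwahob, kareh → karehob) add -ob.
The other patterns: stems ending in -v add -uv; stems ending in -d add the prefix ka-; stems ending in -r or -s change the last vowel to 'a'.
So wekrah → wekrahob.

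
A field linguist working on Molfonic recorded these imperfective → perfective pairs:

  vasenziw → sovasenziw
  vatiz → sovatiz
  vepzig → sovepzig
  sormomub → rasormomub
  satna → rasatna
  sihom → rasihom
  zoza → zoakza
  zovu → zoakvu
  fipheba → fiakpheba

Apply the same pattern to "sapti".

rasapti

satna and zoza both end in -a yet inflect differently (rasatna, zoakza), so the final letter is not what conditions the rule; the first letter is.
"sapti" begins with s-. The stems beginning with s- (sormomub → rasormomub, satna → rasatna, sihom → rasihom) add the prefix ra-.
The other patterns: stems beginning with v- add the prefix so-; stems beginning with f- or z- insert -ak- after the first vowel.
So sapti → rasapti.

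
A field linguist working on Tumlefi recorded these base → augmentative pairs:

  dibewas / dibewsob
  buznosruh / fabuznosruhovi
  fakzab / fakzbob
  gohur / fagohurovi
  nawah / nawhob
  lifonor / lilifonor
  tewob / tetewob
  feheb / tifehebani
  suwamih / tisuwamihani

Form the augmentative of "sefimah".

sefimhob

"sefimah" has last vowel 'a'. The stems whose last vowel is 'a' (dibewas → dibewsob, fakzab → fakzbob, nawah → nawhob) delete the last vowel and add -ob.
The other patterns: stems whose last vowel is 'o' repeat the first consonant+vowel as a prefix; stems whose last vowel is 'e' or 'i' add ti- … -ani around the stem; stems whose last vowel is 'u' add fa- … -ovi around the stem.
So sefimah → sefimhob.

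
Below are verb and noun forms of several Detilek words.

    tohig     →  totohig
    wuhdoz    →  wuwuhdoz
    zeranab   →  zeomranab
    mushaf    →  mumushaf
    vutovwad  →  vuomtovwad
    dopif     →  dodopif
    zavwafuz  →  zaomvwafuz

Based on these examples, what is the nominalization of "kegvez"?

"kegvez" has 2 vowels. The stems with 2 vowels (dopif → dodopif, tohig → totohig, mushaf → mumushaf) repeat the first consonant+vowel as a prefix.
The other pattern: stems with 3 vowels insert -om- after the first vowel.
So kegvez → kekegvez.

kekegvez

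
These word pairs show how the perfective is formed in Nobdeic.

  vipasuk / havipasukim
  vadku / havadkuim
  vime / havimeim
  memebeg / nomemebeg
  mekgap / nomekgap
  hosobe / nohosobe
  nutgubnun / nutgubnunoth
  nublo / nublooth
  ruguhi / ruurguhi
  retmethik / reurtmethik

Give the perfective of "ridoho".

riurdoho

vime and hosobe both end in -e yet inflect differently (havimeim, nohosobe), so the final letter is not what conditions the rule; the first letter is.
"ridoho" begins with r-. The stems beginning with r- (ruguhi → ruurguhi, retmethik → reurtmethik) insert -ur- after the first vowel.
The other patterns: stems beginning with v- add ha- … -im around the stem; stems beginning with h- or m- add the prefix no-; stems beginning with n- add -oth.
So ridoho → riurdoho.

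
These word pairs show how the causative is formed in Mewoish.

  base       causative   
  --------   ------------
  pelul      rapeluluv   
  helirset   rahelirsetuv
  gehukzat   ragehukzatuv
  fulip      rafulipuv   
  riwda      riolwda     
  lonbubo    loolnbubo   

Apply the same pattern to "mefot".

ramefotuv

gehukzat and riwda both have last vowel 'a' yet inflect differently (ragehukzatuv, riolwda), so the last vowel is not what conditions the rule; whether the stem ends in a vowel or a consonant is.
"mefot" ends in a consonant. The stems ending in a consonant (gehukzat → ragehukzatuv, pelul → rapeluluv, helirset → rahelirsetuv) add ra- … -uv around the stem.
So mefot → ramefotuv.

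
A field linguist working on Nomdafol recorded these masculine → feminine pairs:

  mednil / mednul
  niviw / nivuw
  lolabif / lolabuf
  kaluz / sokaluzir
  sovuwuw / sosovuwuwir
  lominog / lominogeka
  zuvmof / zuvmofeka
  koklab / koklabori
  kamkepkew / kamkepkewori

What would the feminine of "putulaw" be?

putulawori

"putulaw" has last vowel 'a'. The one such stem in the data (koklab → koklabori) adds -ori, so the same rule applies.
The other patterns: stems whose last vowel is 'i' change the last vowel to 'u'; stems whose last vowel is 'u' add so- … -ir around the stem; stems whose last vowel is 'o' add -eka.
So putulaw → putulawori.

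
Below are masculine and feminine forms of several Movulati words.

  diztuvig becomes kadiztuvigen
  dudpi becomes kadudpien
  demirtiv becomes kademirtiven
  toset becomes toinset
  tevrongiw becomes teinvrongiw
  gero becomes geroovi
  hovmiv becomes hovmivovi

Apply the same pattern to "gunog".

gunogovi

"gunog" begins with g-. The one such stem in the data (gero → geroovi) adds -ovi, so the same rule applies.
The other patterns: stems beginning with d- add ka- … -en around the stem; stems beginning with t- insert -in- after the first vowel.
So gunog → gunogovi.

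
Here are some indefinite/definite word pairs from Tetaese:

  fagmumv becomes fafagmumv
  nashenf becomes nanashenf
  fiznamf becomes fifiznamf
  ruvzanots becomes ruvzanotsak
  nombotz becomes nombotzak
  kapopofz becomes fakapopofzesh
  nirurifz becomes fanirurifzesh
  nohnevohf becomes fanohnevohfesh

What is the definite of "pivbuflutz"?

pivbuflutzak

"pivbuflutz" has second-to-last letter 't'. The stems whose second-to-last letter is 't' (ruvzanots → ruvzanotsak, nombotz → nombotzak) add -ak.
The other patterns: stems whose second-to-last letter is 'm' or 'n' repeat the first consonant+vowel as a prefix; stems whose second-to-last letter is 'f' or 'h' add fa- … -esh around the stem.
So pivbuflutz → pivbuflutzak.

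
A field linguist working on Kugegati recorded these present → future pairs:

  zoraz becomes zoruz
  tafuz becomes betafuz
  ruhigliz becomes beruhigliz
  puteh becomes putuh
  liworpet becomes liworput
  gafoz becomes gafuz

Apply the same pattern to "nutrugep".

ruhigliz and gafoz both end in -z yet inflect differently (beruhigliz, gafuz), so the final letter is not what conditions the rule; the last vowel is.
"nutrugep" has last vowel 'e'. The stems whose last vowel is 'e' (puteh → putuh, liworpet → liworput) change the last vowel to 'u'.
So nutrugep → nutrugup.

nutrugup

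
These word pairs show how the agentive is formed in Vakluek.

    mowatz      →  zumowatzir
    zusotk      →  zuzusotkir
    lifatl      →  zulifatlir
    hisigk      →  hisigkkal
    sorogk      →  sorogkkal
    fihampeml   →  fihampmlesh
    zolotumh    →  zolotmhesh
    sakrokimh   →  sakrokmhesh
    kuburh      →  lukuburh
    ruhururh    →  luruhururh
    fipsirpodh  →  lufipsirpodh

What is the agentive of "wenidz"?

luwenidz

zusotk and hisigk both end in -k yet inflect differently (zuzusotkir, hisigkkal), so the final letter is not what conditions the rule; the second-to-last letter is.
"wenidz" has second-to-last letter 'd'. The one such stem in the data (fipsirpodh → lufipsirpodh) adds the prefix lu-, so the same rule applies.
So wenidz → luwenidz.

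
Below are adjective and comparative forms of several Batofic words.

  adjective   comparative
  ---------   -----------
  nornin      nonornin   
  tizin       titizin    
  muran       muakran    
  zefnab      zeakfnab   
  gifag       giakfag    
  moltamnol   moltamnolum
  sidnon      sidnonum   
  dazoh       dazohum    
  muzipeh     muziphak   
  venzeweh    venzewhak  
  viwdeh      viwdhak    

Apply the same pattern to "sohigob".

nornin and muran both end in -n yet inflect differently (nonornin, muakran), so the final letter is not what conditions the rule; the last vowel is.
"sohigob" has last vowel 'o'. The stems whose last vowel is 'o' (moltamnol → moltamnolum, sidnon → sidnonum, dazoh → dazohum) add -um.
The other patterns: stems whose last vowel is 'i' repeat the first consonant+vowel as a prefix; stems whose last vowel is 'a' insert -ak- after the first vowel; stems whose last vowel is 'e' delete the last vowel and add -ak.
So sohigob → sohigobum.

sohigobum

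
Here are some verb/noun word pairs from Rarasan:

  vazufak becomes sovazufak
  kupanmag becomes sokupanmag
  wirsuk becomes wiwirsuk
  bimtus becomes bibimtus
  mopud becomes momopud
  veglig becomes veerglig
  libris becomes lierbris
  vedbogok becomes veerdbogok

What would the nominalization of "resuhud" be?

"resuhud" has last vowel 'u'. The stems whose last vowel is 'u' (wirsuk → wiwirsuk, bimtus → bibimtus, mopud → momopud) repeat the first consonant+vowel as a prefix.
The other patterns: stems whose last vowel is 'a' add the prefix so-; stems whose last vowel is 'i' or 'o' insert -er- after the first vowel.
So resuhud → reresuhud.

reresuhud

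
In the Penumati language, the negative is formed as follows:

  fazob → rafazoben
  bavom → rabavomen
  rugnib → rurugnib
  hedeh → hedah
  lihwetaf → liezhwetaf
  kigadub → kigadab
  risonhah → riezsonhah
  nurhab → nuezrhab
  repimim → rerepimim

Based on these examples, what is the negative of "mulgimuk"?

fazob and rugnib both end in -b yet inflect differently (rafazoben, rurugnib), so the final letter is not what conditions the rule; the last vowel is.
"mulgimuk" has last vowel 'u'. The one such stem in the data (kigadub → kigadab) changes the last vowel to 'a' (as does hedeh), so the same rule applies.
The other patterns: stems whose last vowel is 'o' add ra- … -en around the stem; stems whose last vowel is 'i' repeat the first consonant+vowel as a prefix; stems whose last vowel is 'a' insert -ez- after the first vowel.
So mulgimuk → mulgimak.

mulgimak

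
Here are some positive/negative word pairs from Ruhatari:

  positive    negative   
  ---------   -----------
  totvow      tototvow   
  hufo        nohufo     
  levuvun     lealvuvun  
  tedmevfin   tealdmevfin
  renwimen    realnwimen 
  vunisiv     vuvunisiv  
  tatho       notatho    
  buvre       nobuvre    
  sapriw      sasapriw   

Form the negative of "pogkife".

sapriw and tedmevfin both have last vowel 'i' yet inflect differently (sasapriw, tealdmevfin), so the last vowel is not what conditions the rule; the final letter is.
"pogkife" ends in -e. The one such stem in the data (buvre → nobuvre) adds the prefix no-, so the same rule applies.
The other patterns: stems ending in -v or -w repeat the first consonant+vowel as a prefix; stems ending in -n insert -al- after the first vowel.
So pogkife → nopogkife.

nopogkife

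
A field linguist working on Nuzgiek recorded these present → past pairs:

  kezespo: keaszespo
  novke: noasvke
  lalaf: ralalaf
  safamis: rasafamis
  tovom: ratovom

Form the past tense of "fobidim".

rafobidim

"fobidim" ends in a consonant. The stems ending in a consonant (lalaf → ralalaf, safamis → rasafamis, tovom → ratovom) add the prefix ra-.
The other pattern: stems ending in a vowel insert -as- after the first vowel.
So fobidim → rafobidim.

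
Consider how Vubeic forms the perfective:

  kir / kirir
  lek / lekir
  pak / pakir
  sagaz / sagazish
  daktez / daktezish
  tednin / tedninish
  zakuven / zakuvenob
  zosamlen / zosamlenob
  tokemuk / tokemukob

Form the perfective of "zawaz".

"zawaz" has 2 vowels. The stems with 2 vowels (sagaz → sagazish, daktez → daktezish, tednin → tedninish) add -ish.
The other patterns: stems with 1 vowel add -ir; stems with 3 vowels add -ob.
So zawaz → zawazish.

zawazish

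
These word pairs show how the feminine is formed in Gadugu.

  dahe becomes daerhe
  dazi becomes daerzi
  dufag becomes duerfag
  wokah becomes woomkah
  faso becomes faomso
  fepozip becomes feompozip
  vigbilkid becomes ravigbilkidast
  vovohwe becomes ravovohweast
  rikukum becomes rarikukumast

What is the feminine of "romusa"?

dahe and vovohwe both end in -e yet inflect differently (daerhe, ravovohweast), so the final letter is not what conditions the rule; the first letter is.
"romusa" begins with r-. The one such stem in the data (rikukum → rarikukumast) adds ra- … -ast around the stem, so the same rule applies.
The other patterns: stems beginning with d- insert -er- after the first vowel; stems beginning with f- or w- insert -om- after the first vowel.
So romusa → raromusaast.

raromusaast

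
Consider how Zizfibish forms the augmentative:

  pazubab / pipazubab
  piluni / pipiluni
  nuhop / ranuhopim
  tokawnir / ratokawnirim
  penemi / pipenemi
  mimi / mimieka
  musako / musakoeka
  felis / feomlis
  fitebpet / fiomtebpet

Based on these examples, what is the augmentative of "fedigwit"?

feomdigwit

penemi and mimi both end in -i yet inflect differently (pipenemi, mimieka), so the final letter is not what conditions the rule; the first letter is.
"fedigwit" begins with f-. The stems beginning with f- (felis → feomlis, fitebpet → fiomtebpet) insert -om- after the first vowel.
So fedigwit → feomdigwit.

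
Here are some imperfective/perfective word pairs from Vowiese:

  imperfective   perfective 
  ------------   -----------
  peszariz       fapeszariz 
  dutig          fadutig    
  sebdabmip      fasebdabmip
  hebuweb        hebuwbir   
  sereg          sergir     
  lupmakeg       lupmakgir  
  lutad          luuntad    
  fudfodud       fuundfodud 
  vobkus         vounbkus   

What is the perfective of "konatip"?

fakonatip

"konatip" has last vowel 'i'. The stems whose last vowel is 'i' (peszariz → fapeszariz, dutig → fadutig, sebdabmip → fasebdabmip) add the prefix fa-.
So konatip → fakonatip.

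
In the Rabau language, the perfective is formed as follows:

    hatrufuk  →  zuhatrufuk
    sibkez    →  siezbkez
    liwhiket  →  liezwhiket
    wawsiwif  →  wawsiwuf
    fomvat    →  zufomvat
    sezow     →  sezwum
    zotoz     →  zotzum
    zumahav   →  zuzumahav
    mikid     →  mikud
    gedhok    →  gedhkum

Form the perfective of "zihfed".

ziezhfed

gedhok and hatrufuk both end in -k yet inflect differently (gedhkum, zuhatrufuk), so the final letter is not what conditions the rule; the last vowel is.
"zihfed" has last vowel 'e'. The stems whose last vowel is 'e' (sibkez → siezbkez, liwhiket → liezwhiket) insert -ez- after the first vowel.
The other patterns: stems whose last vowel is 'o' delete the last vowel and add -um; stems whose last vowel is 'a' or 'u' add the prefix zu-; stems whose last vowel is 'i' change the last vowel to 'u'.
So zihfed → ziezhfed.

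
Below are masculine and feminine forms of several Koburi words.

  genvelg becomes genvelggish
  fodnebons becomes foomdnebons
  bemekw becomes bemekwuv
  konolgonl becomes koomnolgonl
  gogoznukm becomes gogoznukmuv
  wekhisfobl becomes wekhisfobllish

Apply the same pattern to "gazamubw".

gazamubwwish

konolgonl and wekhisfobl both end in -l yet inflect differently (koomnolgonl, wekhisfobllish), so the final letter is not what conditions the rule; the second-to-last letter is.
"gazamubw" has second-to-last letter 'b'. The one such stem in the data (wekhisfobl → wekhisfobllish) doubles the final consonant and adds -ish (as does genvelg), so the same rule applies.
The other patterns: stems whose second-to-last letter is 'k' add -uv; stems whose second-to-last letter is 'n' insert -om- after the first vowel.
So gazamubw → gazamubwwish.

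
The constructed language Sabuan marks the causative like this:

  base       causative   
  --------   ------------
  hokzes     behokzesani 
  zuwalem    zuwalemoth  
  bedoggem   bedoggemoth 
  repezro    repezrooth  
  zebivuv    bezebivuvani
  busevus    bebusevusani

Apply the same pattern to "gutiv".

begutivani

bedoggem and hokzes both have last vowel 'e' yet inflect differently (bedoggemoth, behokzesani), so the last vowel is not what conditions the rule; the final letter is.
"gutiv" ends in -v. The one such stem in the data (zebivuv → bezebivuvani) adds be- … -ani around the stem, so the same rule applies.
So gutiv → begutivani.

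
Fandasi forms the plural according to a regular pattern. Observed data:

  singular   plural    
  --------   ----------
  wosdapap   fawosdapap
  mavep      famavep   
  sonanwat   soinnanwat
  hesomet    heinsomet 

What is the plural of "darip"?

hesomet and mavep both have last vowel 'e' yet inflect differently (heinsomet, famavep), so the last vowel is not what conditions the rule; the final letter is.
"darip" ends in -p. The stems ending in -p (mavep → famavep, wosdapap → fawosdapap) add the prefix fa-.
The other pattern: stems ending in -t insert -in- after the first vowel.
So darip → fadarip.

fadarip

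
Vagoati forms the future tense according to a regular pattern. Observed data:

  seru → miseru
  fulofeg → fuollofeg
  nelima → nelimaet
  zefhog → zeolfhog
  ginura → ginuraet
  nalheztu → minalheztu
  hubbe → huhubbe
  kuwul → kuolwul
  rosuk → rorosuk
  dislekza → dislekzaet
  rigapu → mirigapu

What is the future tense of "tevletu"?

mitevletu

kuwul and seru both have last vowel 'u' yet inflect differently (kuolwul, miseru), so the last vowel is not what conditions the rule; the final letter is.
"tevletu" ends in -u. The stems ending in -u (seru → miseru, rigapu → mirigapu, nalheztu → minalheztu) add the prefix mi-.
The other patterns: stems ending in -g or -l insert -ol- after the first vowel; stems ending in -a add -et; stems ending in -e or -k repeat the first consonant+vowel as a prefix.
So tevletu → mitevletu.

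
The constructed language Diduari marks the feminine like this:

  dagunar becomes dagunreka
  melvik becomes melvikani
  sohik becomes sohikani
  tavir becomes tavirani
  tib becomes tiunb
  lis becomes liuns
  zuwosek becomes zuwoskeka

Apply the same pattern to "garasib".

"garasib" has 3 vowels. The stems with 3 vowels (zuwosek → zuwoskeka, dagunar → dagunreka) delete the last vowel and add -eka.
The other patterns: stems with 1 vowel insert -un- after the first vowel; stems with 2 vowels add -ani.
So garasib → garasbeka.

garasbeka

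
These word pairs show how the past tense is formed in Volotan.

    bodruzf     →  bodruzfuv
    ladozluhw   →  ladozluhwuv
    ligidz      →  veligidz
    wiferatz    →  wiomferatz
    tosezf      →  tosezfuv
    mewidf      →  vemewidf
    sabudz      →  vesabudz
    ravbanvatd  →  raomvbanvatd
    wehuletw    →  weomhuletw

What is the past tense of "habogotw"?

wiferatz and sabudz both end in -z yet inflect differently (wiomferatz, vesabudz), so the final letter is not what conditions the rule; the second-to-last letter is.
"habogotw" has second-to-last letter 't'. The stems whose second-to-last letter is 't' (wehuletw → weomhuletw, ravbanvatd → raomvbanvatd, wiferatz → wiomferatz) insert -om- after the first vowel.
The other patterns: stems whose second-to-last letter is 'd' add the prefix ve-; stems whose second-to-last letter is 'h' or 'z' add -uv.
So habogotw → haombogotw.

haombogotw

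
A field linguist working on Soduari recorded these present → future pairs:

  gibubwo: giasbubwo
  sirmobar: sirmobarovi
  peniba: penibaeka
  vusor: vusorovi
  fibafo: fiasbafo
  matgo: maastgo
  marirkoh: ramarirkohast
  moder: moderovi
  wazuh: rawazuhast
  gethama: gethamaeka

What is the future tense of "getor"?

getorovi

marirkoh and vusor both have last vowel 'o' yet inflect differently (ramarirkohast, vusorovi), so the last vowel is not what conditions the rule; the final letter is.
"getor" ends in -r. The stems ending in -r (sirmobar → sirmobarovi, moder → moderovi, vusor → vusorovi) add -ovi.
The other patterns: stems ending in -h add ra- … -ast around the stem; stems ending in -o insert -as- after the first vowel; stems ending in -a add -eka.
So getor → getorovi.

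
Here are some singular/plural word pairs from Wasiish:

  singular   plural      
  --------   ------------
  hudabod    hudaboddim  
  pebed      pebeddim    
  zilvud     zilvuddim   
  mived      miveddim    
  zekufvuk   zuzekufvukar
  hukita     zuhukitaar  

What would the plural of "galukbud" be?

zilvud and zekufvuk both have last vowel 'u' yet inflect differently (zilvuddim, zuzekufvukar), so the last vowel is not what conditions the rule; the final letter is.
"galukbud" ends in -d. The stems ending in -d (hudabod → hudaboddim, pebed → pebeddim, zilvud → zilvuddim) double the final consonant and add -im.
The other pattern: stems ending in -a or -k add zu- … -ar around the stem.
So galukbud → galukbuddim.

galukbuddim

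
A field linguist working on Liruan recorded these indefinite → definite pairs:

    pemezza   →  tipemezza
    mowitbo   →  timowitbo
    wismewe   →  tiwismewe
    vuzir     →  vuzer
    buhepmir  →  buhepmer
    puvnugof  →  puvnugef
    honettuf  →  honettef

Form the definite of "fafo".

"fafo" ends in a vowel. The stems ending in a vowel (pemezza → tipemezza, mowitbo → timowitbo, wismewe → tiwismewe) add the prefix ti-.
So fafo → tifafo.

tifafo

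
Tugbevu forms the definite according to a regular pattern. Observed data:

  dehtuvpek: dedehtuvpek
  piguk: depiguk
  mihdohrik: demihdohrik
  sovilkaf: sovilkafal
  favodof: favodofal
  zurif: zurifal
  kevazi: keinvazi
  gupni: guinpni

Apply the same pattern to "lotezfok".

delotezfok

mihdohrik and zurif both have last vowel 'i' yet inflect differently (demihdohrik, zurifal), so the last vowel is not what conditions the rule; the final letter is.
"lotezfok" ends in -k. The stems ending in -k (dehtuvpek → dedehtuvpek, piguk → depiguk, mihdohrik → demihdohrik) add the prefix de-.
The other patterns: stems ending in -f add -al; stems ending in -i insert -in- after the first vowel.
So lotezfok → delotezfok.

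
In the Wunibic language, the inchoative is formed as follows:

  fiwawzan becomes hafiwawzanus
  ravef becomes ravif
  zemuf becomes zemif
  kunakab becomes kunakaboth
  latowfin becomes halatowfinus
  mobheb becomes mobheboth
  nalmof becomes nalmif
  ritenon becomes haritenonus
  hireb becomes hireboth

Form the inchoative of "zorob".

ritenon and nalmof both have last vowel 'o' yet inflect differently (haritenonus, nalmif), so the last vowel is not what conditions the rule; the final letter is.
"zorob" ends in -b. The stems ending in -b (mobheb → mobheboth, kunakab → kunakaboth, hireb → hireboth) add -oth.
So zorob → zoroboth.

zoroboth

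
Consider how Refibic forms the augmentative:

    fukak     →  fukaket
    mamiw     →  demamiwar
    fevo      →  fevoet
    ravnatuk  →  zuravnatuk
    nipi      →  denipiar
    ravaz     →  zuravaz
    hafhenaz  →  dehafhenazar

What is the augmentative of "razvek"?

"razvek" begins with r-. The stems beginning with r- (ravnatuk → zuravnatuk, ravaz → zuravaz) add the prefix zu-.
The other patterns: stems beginning with f- add -et; stems beginning with h-, m- or n- add de- … -ar around the stem.
So razvek → zurazvek.

zurazvek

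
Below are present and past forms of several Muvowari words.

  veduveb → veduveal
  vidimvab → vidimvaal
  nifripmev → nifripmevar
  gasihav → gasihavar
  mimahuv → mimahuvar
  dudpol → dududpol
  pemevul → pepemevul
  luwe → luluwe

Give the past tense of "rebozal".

rerebozal

veduveb and nifripmev both have last vowel 'e' yet inflect differently (veduveal, nifripmevar), so the last vowel is not what conditions the rule; the final letter is.
"rebozal" ends in -l. The stems ending in -l (dudpol → dududpol, pemevul → pepemevul) repeat the first consonant+vowel as a prefix.
The other patterns: stems ending in -b drop the final letter and add -al; stems ending in -v add -ar.
So rebozal → rerebozal.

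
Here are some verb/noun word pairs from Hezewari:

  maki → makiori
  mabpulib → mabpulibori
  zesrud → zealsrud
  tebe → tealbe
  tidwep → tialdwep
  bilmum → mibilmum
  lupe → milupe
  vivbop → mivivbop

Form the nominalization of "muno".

"muno" begins with m-. The stems beginning with m- (maki → makiori, mabpulib → mabpulibori) add -ori.
So muno → munoori.

munoori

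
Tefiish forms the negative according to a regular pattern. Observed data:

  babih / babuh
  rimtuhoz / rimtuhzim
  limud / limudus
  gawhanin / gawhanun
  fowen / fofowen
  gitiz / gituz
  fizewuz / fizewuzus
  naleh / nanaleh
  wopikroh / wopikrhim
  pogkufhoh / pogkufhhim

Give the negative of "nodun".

nodunus

"nodun" has last vowel 'u'. The stems whose last vowel is 'u' (limud → limudus, fizewuz → fizewuzus) add -us.
The other patterns: stems whose last vowel is 'o' delete the last vowel and add -im; stems whose last vowel is 'e' repeat the first consonant+vowel as a prefix; stems whose last vowel is 'i' change the last vowel to 'u'.
So nodun → nodunus.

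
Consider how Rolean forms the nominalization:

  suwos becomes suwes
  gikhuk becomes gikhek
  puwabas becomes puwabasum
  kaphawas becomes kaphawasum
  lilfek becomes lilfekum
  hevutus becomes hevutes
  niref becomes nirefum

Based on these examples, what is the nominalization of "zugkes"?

zugkesum

"zugkes" has last vowel 'e'. The stems whose last vowel is 'e' (niref → nirefum, lilfek → lilfekum) add -um.
The other pattern: stems whose last vowel is 'o' or 'u' change the last vowel to 'e'.
So zugkes → zugkesum.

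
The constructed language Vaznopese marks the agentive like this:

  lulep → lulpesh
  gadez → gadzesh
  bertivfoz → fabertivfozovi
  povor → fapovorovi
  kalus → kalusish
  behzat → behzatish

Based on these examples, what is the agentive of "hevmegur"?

gadez and bertivfoz both end in -z yet inflect differently (gadzesh, fabertivfozovi), so the final letter is not what conditions the rule; the last vowel is.
"hevmegur" has last vowel 'u'. The one such stem in the data (kalus → kalusish) adds -ish, so the same rule applies.
The other patterns: stems whose last vowel is 'e' delete the last vowel and add -esh; stems whose last vowel is 'o' add fa- … -ovi around the stem.
So hevmegur → hevmegurish.

hevmegurish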